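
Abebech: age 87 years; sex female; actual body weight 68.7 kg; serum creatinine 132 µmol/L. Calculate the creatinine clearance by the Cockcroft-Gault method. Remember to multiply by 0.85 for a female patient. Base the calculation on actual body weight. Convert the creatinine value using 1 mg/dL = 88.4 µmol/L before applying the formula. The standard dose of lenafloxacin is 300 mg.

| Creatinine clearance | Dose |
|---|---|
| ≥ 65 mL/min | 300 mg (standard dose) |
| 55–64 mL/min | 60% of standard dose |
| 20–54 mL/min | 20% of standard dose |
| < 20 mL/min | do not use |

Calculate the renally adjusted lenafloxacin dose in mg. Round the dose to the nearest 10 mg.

60 mg

SCr = 132 / 88.4 = 1.493 mg/dL
CrCl = (140 − 87) × 68.7 / (72 × 1.493) × 0.85 = 3641.1 / 107.50 × 0.85 ≈ 28.8 mL/min
CrCl ≈ 29 mL/min → bracket 20–54 mL/min.
20% of 300 mg = 60 mg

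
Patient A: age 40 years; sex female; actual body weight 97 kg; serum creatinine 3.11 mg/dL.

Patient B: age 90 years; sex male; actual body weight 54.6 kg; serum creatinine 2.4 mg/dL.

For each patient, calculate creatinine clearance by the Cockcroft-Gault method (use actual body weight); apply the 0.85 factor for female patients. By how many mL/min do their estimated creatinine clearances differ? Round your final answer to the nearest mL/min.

Patient A: CrCl = (140 − 40) × 97 / (72 × 3.11) × 0.85 = 9700.0 / 223.92 × 0.85 ≈ 36.8 mL/min
Patient B: CrCl = (140 − 90) × 54.6 / (72 × 2.4) = 2730.0 / 172.80 ≈ 15.8 mL/min
|36.8 − 15.8| = 21.0 mL/min

21 mL/min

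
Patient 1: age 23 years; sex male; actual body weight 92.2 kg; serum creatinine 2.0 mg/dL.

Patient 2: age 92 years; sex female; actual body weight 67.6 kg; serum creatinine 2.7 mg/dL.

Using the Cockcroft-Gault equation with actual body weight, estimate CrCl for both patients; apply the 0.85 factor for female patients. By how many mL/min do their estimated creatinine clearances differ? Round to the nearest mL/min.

Patient 1: CrCl = (140 − 23) × 92.2 / (72 × 2) = 10787.4 / 144.00 ≈ 74.9 mL/min
Patient 2: CrCl = (140 − 92) × 67.6 / (72 × 2.7) × 0.85 = 3244.8 / 194.40 × 0.85 ≈ 14.2 mL/min
|74.9 − 14.2| = 60.7 mL/min

61 mL/min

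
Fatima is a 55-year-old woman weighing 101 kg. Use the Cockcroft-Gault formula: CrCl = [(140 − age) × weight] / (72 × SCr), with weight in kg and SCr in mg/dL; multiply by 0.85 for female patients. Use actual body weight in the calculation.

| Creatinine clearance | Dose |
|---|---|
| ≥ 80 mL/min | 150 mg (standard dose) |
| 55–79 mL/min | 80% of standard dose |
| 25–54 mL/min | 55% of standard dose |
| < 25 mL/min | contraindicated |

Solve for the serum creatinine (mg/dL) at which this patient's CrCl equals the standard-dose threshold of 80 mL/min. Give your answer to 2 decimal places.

Standard dose requires CrCl ≥ 80 mL/min.
Set (140 − 55) × 101 × 0.85 / (72 × SCr) = 80
SCr = (140 − 55) × 101 × 0.85 / (72 × 80) = 1.267 mg/dL

1.27 mg/dL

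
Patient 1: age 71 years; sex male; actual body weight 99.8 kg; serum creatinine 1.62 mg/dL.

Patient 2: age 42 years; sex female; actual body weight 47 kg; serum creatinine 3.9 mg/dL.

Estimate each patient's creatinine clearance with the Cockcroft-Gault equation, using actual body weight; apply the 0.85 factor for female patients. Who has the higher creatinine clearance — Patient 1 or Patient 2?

Patient 1

Patient 1: CrCl = (140 − 71) × 99.8 / (72 × 1.62) = 6886.2 / 116.64 ≈ 59.0 mL/min
Patient 2: CrCl = (140 − 42) × 47 / (72 × 3.9) × 0.85 = 4606.0 / 280.80 × 0.85 ≈ 13.9 mL/min
59.0 vs 13.9 mL/min → Patient 1 is higher.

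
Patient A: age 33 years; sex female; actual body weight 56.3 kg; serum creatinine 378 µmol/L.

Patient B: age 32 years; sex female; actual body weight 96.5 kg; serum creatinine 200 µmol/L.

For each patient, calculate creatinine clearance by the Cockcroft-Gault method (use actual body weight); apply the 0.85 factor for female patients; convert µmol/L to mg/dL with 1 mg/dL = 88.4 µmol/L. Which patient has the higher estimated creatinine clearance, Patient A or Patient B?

Patient A: SCr = 378 / 88.4 = 4.276 mg/dL
Patient A: CrCl = (140 − 33) × 56.3 / (72 × 4.276) × 0.85 = 6024.1 / 307.87 × 0.85 ≈ 16.6 mL/min
Patient B: SCr = 200 / 88.4 = 2.262 mg/dL
Patient B: CrCl = (140 − 32) × 96.5 / (72 × 2.262) × 0.85 = 10422.0 / 162.86 × 0.85 ≈ 54.4 mL/min
16.6 vs 54.4 mL/min → Patient B is higher.

Patient B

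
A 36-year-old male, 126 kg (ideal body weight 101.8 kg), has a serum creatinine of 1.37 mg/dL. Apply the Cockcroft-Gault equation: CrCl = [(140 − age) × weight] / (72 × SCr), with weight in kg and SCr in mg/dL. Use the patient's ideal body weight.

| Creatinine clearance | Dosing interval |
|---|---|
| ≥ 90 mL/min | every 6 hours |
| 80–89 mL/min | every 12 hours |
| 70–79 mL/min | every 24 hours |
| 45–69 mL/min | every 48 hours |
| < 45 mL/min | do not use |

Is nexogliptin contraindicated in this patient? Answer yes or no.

no

CrCl = (140 − 36) × 101.8 / (72 × 1.37) = 10587.2 / 98.64 ≈ 107.3 mL/min
CrCl ≈ 107 mL/min, which is ≥ 45 mL/min.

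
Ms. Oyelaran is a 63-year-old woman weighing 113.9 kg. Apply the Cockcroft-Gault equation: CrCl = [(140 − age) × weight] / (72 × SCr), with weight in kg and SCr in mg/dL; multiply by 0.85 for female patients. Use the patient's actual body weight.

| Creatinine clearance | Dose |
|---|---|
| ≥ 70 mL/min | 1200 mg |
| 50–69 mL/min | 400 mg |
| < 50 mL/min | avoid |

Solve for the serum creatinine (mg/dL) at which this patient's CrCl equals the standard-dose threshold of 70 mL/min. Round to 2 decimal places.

Standard dose requires CrCl ≥ 70 mL/min.
Set (140 − 63) × 113.9 × 0.85 / (72 × SCr) = 70
SCr = (140 − 63) × 113.9 × 0.85 / (72 × 70) = 1.479 mg/dL

1.48 mg/dL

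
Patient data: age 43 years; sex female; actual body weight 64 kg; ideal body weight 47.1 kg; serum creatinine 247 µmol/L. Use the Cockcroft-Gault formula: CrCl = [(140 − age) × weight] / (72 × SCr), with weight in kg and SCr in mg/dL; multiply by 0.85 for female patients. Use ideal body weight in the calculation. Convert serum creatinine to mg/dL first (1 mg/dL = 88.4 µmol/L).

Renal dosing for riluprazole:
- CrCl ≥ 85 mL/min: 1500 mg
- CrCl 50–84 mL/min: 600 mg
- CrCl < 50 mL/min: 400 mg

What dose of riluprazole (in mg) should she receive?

SCr = 247 / 88.4 = 2.794 mg/dL
CrCl = (140 − 43) × 47.1 / (72 × 2.794) × 0.85 = 4568.7 / 201.17 × 0.85 ≈ 19.3 mL/min
CrCl ≈ 19 mL/min → bracket < 50 mL/min.
Dose for this bracket: 400 mg.

400 mg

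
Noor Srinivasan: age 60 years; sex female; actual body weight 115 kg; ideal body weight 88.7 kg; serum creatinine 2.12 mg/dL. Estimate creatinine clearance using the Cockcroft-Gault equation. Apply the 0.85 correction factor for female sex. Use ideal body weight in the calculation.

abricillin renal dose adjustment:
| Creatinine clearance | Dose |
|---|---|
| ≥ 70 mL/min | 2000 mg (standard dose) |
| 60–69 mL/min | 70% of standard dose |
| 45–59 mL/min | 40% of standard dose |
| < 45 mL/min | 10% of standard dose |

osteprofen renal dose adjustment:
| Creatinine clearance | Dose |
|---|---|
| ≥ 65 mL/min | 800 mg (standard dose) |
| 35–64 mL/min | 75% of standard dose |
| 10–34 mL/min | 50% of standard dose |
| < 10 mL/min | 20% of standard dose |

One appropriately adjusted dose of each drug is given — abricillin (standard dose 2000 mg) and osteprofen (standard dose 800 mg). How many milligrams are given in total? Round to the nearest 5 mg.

CrCl = (140 − 60) × 88.7 / (72 × 2.12) × 0.85 = 7096.0 / 152.64 × 0.85 ≈ 39.5 mL/min
CrCl ≈ 40 mL/min.
abricillin: < 45 mL/min → 10% of 2000 mg = 200 mg.
osteprofen: 35–64 mL/min → 75% of 800 mg = 600 mg.
Total = 200 + 600 = 800 mg.

800 mg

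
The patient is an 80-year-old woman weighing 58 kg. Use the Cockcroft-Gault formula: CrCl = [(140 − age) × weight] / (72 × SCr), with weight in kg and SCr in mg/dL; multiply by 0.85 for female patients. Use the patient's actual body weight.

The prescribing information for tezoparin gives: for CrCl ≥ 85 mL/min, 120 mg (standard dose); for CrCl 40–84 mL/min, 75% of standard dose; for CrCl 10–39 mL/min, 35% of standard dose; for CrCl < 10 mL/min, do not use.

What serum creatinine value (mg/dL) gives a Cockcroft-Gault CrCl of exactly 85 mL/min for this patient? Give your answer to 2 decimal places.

Standard dose requires CrCl ≥ 85 mL/min.
Set (140 − 80) × 58 × 0.85 / (72 × SCr) = 85
SCr = (140 − 80) × 58 × 0.85 / (72 × 85) = 0.483 mg/dL

0.48 mg/dL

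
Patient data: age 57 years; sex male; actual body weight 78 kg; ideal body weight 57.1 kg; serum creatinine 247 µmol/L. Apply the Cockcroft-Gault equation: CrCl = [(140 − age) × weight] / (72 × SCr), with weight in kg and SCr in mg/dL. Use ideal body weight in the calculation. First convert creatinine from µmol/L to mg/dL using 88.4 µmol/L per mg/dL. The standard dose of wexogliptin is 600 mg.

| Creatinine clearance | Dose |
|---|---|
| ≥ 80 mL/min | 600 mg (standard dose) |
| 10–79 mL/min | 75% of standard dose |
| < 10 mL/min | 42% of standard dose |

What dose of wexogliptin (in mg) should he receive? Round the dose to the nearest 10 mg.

450 mg

SCr = 247 / 88.4 = 2.794 mg/dL
CrCl = (140 − 57) × 57.1 / (72 × 2.794) = 4739.3 / 201.17 ≈ 23.6 mL/min
CrCl ≈ 24 mL/min → bracket 10–79 mL/min.
75% of 600 mg = 450 mg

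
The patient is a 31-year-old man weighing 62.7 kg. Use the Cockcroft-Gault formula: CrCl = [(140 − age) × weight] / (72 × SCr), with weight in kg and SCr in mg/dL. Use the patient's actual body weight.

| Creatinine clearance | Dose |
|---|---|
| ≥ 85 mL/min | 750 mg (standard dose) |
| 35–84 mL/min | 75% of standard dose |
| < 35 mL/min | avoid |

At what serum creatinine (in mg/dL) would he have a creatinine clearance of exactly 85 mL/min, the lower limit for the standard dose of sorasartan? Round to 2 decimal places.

1.12 mg/dL

Standard dose requires CrCl ≥ 85 mL/min.
Set (140 − 31) × 62.7 / (72 × SCr) = 85
SCr = (140 − 31) × 62.7 / (72 × 85) = 1.117 mg/dL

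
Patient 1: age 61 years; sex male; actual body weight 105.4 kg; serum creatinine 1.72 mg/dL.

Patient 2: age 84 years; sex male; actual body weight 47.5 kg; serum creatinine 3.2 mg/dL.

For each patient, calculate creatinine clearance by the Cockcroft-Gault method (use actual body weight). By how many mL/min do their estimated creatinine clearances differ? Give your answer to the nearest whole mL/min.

56 mL/min

Patient 1: CrCl = (140 − 61) × 105.4 / (72 × 1.72) = 8326.6 / 123.84 ≈ 67.2 mL/min
Patient 2: CrCl = (140 − 84) × 47.5 / (72 × 3.2) = 2660.0 / 230.40 ≈ 11.5 mL/min
|67.2 − 11.5| = 55.7 mL/min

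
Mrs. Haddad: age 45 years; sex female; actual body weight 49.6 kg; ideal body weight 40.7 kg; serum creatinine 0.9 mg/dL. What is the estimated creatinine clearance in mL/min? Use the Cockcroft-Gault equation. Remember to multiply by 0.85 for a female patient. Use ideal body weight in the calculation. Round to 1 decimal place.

CrCl = (140 − 45) × 40.7 / (72 × 0.9) × 0.85 = 3866.5 / 64.80 × 0.85 ≈ 50.7 mL/min

50.7 mL/min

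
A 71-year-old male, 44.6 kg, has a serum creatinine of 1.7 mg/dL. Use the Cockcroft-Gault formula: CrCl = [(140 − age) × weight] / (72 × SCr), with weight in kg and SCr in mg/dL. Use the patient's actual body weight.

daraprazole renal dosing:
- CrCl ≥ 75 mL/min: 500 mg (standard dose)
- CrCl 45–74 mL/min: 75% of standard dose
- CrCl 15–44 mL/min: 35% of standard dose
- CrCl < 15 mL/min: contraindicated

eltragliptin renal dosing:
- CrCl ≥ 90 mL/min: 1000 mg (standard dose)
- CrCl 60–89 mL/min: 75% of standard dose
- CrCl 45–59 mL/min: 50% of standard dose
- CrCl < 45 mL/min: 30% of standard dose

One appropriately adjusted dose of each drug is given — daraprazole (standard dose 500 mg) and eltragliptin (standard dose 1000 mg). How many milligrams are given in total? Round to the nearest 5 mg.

475 mg

CrCl = (140 − 71) × 44.6 / (72 × 1.7) = 3077.4 / 122.40 ≈ 25.1 mL/min
CrCl ≈ 25 mL/min.
daraprazole: 15–44 mL/min → 35% of 500 mg = 175 mg.
eltragliptin: < 45 mL/min → 30% of 1000 mg = 300 mg.
Total = 175 + 300 = 475 mg.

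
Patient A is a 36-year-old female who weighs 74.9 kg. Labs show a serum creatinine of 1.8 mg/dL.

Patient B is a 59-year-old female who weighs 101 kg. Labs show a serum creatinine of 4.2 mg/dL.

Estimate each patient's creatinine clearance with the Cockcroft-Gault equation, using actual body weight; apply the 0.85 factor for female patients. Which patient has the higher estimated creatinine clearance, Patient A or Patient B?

Patient A: CrCl = (140 − 36) × 74.9 / (72 × 1.8) × 0.85 = 7789.6 / 129.60 × 0.85 ≈ 51.1 mL/min
Patient B: CrCl = (140 − 59) × 101 / (72 × 4.2) × 0.85 = 8181.0 / 302.40 × 0.85 ≈ 23.0 mL/min
51.1 vs 23.0 mL/min → Patient A is higher.

Patient A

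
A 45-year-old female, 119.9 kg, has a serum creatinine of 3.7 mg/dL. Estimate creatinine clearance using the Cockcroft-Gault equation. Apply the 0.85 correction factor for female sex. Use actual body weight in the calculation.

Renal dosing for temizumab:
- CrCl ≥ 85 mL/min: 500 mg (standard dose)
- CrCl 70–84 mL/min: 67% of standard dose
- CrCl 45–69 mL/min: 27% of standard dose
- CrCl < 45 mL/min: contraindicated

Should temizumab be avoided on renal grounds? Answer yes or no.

yes

CrCl = (140 − 45) × 119.9 / (72 × 3.7) × 0.85 = 11390.5 / 266.40 × 0.85 ≈ 36.3 mL/min
CrCl ≈ 36 mL/min, which is < 45 mL/min.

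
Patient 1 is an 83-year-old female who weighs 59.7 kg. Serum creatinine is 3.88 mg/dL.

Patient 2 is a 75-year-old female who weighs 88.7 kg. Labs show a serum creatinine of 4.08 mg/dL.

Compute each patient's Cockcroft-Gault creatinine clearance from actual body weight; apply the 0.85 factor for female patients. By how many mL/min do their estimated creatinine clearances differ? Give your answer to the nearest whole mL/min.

Patient 1: CrCl = (140 − 83) × 59.7 / (72 × 3.88) × 0.85 = 3402.9 / 279.36 × 0.85 ≈ 10.4 mL/min
Patient 2: CrCl = (140 − 75) × 88.7 / (72 × 4.08) × 0.85 = 5765.5 / 293.76 × 0.85 ≈ 16.7 mL/min
|10.4 − 16.7| = 6.3 mL/min

6 mL/min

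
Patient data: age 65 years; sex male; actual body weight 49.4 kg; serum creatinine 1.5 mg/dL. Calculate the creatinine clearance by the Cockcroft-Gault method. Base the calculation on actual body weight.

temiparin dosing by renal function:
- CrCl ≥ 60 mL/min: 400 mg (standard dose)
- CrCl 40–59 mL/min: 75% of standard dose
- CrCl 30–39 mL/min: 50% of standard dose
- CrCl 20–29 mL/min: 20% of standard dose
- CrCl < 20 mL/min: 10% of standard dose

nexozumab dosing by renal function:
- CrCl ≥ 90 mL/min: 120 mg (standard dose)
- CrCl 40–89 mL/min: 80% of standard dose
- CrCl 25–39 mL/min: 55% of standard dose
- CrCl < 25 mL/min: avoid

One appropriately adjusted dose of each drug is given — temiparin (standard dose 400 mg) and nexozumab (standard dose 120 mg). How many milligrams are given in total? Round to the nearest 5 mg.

265 mg

CrCl = (140 − 65) × 49.4 / (72 × 1.5) = 3705.0 / 108.00 ≈ 34.3 mL/min
CrCl ≈ 34 mL/min.
temiparin: 30–39 mL/min → 50% of 400 mg = 200 mg.
nexozumab: 25–39 mL/min → 55% of 120 mg = 66 mg.
Total = 200 + 66 = 266 mg.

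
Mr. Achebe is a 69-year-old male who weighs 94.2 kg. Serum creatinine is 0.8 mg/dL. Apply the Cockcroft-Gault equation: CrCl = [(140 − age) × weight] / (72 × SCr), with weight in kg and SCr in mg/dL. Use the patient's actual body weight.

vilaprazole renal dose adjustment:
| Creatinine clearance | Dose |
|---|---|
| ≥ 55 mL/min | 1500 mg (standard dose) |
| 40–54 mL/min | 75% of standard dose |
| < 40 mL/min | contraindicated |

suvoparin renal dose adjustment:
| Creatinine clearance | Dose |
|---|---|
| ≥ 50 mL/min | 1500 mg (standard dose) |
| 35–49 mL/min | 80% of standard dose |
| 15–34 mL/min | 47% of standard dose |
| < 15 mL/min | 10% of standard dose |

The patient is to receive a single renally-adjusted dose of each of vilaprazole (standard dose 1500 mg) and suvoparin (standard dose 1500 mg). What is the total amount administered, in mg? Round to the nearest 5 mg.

3000 mg

CrCl = (140 − 69) × 94.2 / (72 × 0.8) = 6688.2 / 57.60 ≈ 116.1 mL/min
CrCl ≈ 116 mL/min.
vilaprazole: ≥ 55 mL/min → 100% of 1500 mg = 1500 mg.
suvoparin: ≥ 50 mL/min → 100% of 1500 mg = 1500 mg.
Total = 1500 + 1500 = 3000 mg.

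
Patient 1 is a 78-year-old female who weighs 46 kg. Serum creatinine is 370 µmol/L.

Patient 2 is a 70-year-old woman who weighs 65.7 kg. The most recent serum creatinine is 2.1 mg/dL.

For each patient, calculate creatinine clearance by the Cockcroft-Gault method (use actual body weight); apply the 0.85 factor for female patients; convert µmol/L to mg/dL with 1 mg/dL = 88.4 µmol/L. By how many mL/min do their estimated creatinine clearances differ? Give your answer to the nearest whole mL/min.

Patient 1: SCr = 370 / 88.4 = 4.186 mg/dL
Patient 1: CrCl = (140 − 78) × 46 / (72 × 4.186) × 0.85 = 2852.0 / 301.39 × 0.85 ≈ 8.0 mL/min
Patient 2: CrCl = (140 − 70) × 65.7 / (72 × 2.1) × 0.85 = 4599.0 / 151.20 × 0.85 ≈ 25.9 mL/min
|8.0 − 25.9| = 17.9 mL/min

18 mL/min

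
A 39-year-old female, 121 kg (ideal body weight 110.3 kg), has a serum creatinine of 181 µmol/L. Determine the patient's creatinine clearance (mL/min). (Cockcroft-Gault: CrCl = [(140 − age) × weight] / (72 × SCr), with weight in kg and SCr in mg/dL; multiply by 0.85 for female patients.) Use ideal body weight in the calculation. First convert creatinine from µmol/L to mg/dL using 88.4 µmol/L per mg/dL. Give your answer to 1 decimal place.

64.2 mL/min

SCr = 181 / 88.4 = 2.048 mg/dL
CrCl = (140 − 39) × 110.3 / (72 × 2.048) × 0.85 = 11140.3 / 147.46 × 0.85 ≈ 64.2 mL/min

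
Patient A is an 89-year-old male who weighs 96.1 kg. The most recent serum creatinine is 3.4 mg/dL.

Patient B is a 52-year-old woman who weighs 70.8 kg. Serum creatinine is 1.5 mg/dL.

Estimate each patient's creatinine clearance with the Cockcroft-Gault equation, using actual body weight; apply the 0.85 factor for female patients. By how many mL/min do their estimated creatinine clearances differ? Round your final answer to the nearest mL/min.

Patient A: CrCl = (140 − 89) × 96.1 / (72 × 3.4) = 4901.1 / 244.80 ≈ 20.0 mL/min
Patient B: CrCl = (140 − 52) × 70.8 / (72 × 1.5) × 0.85 = 6230.4 / 108.00 × 0.85 ≈ 49.0 mL/min
|20.0 − 49.0| = 29.0 mL/min

29 mL/min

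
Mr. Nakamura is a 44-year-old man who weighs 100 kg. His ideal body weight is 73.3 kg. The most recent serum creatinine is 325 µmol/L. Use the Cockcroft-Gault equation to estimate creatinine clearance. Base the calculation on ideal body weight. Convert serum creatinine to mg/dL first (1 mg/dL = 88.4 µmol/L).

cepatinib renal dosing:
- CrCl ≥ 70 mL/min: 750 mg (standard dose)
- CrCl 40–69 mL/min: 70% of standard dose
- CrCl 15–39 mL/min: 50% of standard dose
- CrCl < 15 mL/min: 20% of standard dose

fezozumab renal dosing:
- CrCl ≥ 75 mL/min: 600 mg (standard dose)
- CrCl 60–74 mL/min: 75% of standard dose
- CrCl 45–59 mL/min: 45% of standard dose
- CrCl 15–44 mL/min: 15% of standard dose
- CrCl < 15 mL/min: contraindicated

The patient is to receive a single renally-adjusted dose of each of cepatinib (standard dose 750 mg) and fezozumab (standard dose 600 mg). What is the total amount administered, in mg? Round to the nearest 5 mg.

SCr = 325 / 88.4 = 3.676 mg/dL
CrCl = (140 − 44) × 73.3 / (72 × 3.676) = 7036.8 / 264.67 ≈ 26.6 mL/min
CrCl ≈ 27 mL/min.
cepatinib: 15–39 mL/min → 50% of 750 mg = 375 mg.
fezozumab: 15–44 mL/min → 15% of 600 mg = 90 mg.
Total = 375 + 90 = 465 mg.

465 mg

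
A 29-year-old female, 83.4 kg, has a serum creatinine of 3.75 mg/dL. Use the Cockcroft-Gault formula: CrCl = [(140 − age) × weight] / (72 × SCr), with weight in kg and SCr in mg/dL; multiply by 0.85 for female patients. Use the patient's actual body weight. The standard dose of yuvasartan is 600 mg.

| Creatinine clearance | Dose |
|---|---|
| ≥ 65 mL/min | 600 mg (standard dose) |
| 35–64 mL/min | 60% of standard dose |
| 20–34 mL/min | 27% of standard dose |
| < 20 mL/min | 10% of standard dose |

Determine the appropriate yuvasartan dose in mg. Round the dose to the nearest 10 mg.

CrCl = (140 − 29) × 83.4 / (72 × 3.75) × 0.85 = 9257.4 / 270.00 × 0.85 ≈ 29.1 mL/min
CrCl ≈ 29 mL/min → bracket 20–34 mL/min.
27% of 600 mg = 162 mg → 160 mg

160 mg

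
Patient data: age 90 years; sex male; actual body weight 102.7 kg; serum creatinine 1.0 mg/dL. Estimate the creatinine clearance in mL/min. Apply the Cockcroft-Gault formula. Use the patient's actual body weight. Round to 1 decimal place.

71.3 mL/min

CrCl = (140 − 90) × 102.7 / (72 × 1) = 5135.0 / 72.00 ≈ 71.3 mL/min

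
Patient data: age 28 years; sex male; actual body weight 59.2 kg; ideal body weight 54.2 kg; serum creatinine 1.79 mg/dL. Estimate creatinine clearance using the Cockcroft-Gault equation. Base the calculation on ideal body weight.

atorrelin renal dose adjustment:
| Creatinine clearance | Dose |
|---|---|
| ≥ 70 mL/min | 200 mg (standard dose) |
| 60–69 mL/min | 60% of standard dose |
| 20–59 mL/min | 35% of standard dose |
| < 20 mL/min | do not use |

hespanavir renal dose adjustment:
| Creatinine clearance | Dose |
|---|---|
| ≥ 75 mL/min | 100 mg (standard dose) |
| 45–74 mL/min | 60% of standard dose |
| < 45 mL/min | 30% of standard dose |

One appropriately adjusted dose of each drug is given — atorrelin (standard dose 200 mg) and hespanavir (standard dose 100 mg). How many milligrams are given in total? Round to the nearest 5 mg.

130 mg

CrCl = (140 − 28) × 54.2 / (72 × 1.79) = 6070.4 / 128.88 ≈ 47.1 mL/min
CrCl ≈ 47 mL/min.
atorrelin: 20–59 mL/min → 35% of 200 mg = 70 mg.
hespanavir: 45–74 mL/min → 60% of 100 mg = 60 mg.
Total = 70 + 60 = 130 mg.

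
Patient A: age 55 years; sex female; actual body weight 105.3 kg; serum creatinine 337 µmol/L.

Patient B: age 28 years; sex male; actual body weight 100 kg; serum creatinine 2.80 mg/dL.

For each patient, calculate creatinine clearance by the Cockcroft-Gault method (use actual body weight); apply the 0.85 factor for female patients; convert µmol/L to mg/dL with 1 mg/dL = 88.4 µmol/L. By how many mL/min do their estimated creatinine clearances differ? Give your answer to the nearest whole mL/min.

28 mL/min

Patient A: SCr = 337 / 88.4 = 3.812 mg/dL
Patient A: CrCl = (140 − 55) × 105.3 / (72 × 3.812) × 0.85 = 8950.5 / 274.46 × 0.85 ≈ 27.7 mL/min
Patient B: CrCl = (140 − 28) × 100 / (72 × 2.8) = 11200.0 / 201.60 ≈ 55.6 mL/min
|27.7 − 55.6| = 27.9 mL/min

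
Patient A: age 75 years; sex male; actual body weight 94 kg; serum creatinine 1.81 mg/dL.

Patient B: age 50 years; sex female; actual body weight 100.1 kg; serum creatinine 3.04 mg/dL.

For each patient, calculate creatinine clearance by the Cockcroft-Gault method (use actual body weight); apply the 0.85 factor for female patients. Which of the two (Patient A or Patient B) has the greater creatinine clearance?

Patient A: CrCl = (140 − 75) × 94 / (72 × 1.81) = 6110.0 / 130.32 ≈ 46.9 mL/min
Patient B: CrCl = (140 − 50) × 100.1 / (72 × 3.04) × 0.85 = 9009.0 / 218.88 × 0.85 ≈ 35.0 mL/min
46.9 vs 35.0 mL/min → Patient A is higher.

Patient A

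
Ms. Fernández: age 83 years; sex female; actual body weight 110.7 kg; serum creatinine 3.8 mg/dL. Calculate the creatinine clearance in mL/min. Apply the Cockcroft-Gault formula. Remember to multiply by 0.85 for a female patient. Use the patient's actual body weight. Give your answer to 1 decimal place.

19.6 mL/min

CrCl = (140 − 83) × 110.7 / (72 × 3.8) × 0.85 = 6309.9 / 273.60 × 0.85 ≈ 19.6 mL/min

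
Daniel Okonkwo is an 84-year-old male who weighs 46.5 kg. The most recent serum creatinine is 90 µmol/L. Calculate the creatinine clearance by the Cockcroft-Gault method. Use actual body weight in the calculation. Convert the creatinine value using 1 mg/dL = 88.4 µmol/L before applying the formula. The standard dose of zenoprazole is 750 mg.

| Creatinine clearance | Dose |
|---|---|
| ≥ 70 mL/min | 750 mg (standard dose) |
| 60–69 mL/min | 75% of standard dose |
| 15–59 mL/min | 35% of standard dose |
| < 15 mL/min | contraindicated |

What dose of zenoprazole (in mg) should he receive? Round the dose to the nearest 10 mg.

SCr = 90 / 88.4 = 1.018 mg/dL
CrCl = (140 − 84) × 46.5 / (72 × 1.018) = 2604.0 / 73.30 ≈ 35.5 mL/min
CrCl ≈ 36 mL/min → bracket 15–59 mL/min.
35% of 750 mg = 262.5 mg → 260 mg

260 mg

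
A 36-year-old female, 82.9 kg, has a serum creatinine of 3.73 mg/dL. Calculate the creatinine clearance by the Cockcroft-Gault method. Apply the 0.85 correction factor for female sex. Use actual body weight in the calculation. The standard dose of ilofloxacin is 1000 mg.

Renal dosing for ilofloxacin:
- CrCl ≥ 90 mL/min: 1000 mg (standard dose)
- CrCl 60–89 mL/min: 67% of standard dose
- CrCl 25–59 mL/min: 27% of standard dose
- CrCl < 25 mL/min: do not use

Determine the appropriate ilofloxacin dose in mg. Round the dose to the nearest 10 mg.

CrCl = (140 − 36) × 82.9 / (72 × 3.73) × 0.85 = 8621.6 / 268.56 × 0.85 ≈ 27.3 mL/min
CrCl ≈ 27 mL/min → bracket 25–59 mL/min.
27% of 1000 mg = 270 mg

270 mg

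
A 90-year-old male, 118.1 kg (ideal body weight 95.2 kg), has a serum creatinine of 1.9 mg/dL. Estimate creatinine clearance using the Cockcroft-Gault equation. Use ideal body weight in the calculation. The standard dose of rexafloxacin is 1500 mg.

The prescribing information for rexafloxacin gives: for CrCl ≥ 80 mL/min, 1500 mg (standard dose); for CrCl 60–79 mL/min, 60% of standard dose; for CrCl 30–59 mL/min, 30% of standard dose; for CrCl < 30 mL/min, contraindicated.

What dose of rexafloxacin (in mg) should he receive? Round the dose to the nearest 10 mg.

CrCl = (140 − 90) × 95.2 / (72 × 1.9) = 4760.0 / 136.80 ≈ 34.8 mL/min
CrCl ≈ 35 mL/min → bracket 30–59 mL/min.
30% of 1500 mg = 450 mg

450 mg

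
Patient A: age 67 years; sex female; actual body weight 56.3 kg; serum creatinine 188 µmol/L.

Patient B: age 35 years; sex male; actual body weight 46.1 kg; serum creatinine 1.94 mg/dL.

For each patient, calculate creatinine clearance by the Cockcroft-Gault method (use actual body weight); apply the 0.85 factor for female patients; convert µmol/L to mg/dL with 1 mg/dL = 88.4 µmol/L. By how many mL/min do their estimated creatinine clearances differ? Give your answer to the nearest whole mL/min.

Patient A: SCr = 188 / 88.4 = 2.127 mg/dL
Patient A: CrCl = (140 − 67) × 56.3 / (72 × 2.127) × 0.85 = 4109.9 / 153.14 × 0.85 ≈ 22.8 mL/min
Patient B: CrCl = (140 − 35) × 46.1 / (72 × 1.94) = 4840.5 / 139.68 ≈ 34.7 mL/min
|22.8 − 34.7| = 11.9 mL/min

12 mL/min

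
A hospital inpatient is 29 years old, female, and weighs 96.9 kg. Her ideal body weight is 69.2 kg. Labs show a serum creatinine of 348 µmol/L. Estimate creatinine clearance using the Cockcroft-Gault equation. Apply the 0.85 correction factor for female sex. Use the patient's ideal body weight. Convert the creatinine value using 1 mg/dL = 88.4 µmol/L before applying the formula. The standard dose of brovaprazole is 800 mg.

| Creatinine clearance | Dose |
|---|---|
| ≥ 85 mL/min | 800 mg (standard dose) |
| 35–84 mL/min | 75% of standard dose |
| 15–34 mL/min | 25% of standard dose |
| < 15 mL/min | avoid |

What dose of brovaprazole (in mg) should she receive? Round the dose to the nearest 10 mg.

SCr = 348 / 88.4 = 3.937 mg/dL
CrCl = (140 − 29) × 69.2 / (72 × 3.937) × 0.85 = 7681.2 / 283.46 × 0.85 ≈ 23.0 mL/min
CrCl ≈ 23 mL/min → bracket 15–34 mL/min.
25% of 800 mg = 200 mg

200 mg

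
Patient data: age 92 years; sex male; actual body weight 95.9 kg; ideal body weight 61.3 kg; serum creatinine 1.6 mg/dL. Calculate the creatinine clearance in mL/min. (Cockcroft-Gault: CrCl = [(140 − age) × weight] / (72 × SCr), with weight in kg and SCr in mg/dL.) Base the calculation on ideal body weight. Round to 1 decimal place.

25.5 mL/min

CrCl = (140 − 92) × 61.3 / (72 × 1.6) = 2942.4 / 115.20 ≈ 25.5 mL/min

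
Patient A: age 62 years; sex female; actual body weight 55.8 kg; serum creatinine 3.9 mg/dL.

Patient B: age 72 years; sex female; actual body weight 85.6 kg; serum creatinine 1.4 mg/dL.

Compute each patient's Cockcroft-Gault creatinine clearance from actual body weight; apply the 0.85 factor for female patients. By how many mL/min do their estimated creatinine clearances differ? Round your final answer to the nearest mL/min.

36 mL/min

Patient A: CrCl = (140 − 62) × 55.8 / (72 × 3.9) × 0.85 = 4352.4 / 280.80 × 0.85 ≈ 13.2 mL/min
Patient B: CrCl = (140 − 72) × 85.6 / (72 × 1.4) × 0.85 = 5820.8 / 100.80 × 0.85 ≈ 49.1 mL/min
|13.2 − 49.1| = 35.9 mL/min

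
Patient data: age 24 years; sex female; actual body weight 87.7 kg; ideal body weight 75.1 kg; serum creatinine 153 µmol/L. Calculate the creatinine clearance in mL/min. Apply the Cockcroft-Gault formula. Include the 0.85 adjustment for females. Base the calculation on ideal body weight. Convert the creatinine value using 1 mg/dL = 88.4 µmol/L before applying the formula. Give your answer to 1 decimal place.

SCr = 153 / 88.4 = 1.731 mg/dL
CrCl = (140 − 24) × 75.1 / (72 × 1.731) × 0.85 = 8711.6 / 124.63 × 0.85 ≈ 59.4 mL/min

59.4 mL/min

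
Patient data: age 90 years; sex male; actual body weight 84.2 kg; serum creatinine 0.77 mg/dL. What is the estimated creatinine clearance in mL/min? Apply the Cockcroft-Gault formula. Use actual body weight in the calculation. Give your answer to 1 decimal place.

75.9 mL/min

CrCl = (140 − 90) × 84.2 / (72 × 0.77) = 4210.0 / 55.44 ≈ 75.9 mL/min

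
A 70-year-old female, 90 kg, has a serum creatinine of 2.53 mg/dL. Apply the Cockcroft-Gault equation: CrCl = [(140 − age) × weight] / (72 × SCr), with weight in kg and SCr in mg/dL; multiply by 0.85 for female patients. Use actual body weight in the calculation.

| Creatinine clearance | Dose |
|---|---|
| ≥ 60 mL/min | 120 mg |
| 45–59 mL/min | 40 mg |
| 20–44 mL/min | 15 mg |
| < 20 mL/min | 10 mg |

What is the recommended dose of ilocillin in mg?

15 mg

CrCl = (140 − 70) × 90 / (72 × 2.53) × 0.85 = 6300.0 / 182.16 × 0.85 ≈ 29.4 mL/min
CrCl ≈ 29 mL/min → bracket 20–44 mL/min.
Dose for this bracket: 15 mg.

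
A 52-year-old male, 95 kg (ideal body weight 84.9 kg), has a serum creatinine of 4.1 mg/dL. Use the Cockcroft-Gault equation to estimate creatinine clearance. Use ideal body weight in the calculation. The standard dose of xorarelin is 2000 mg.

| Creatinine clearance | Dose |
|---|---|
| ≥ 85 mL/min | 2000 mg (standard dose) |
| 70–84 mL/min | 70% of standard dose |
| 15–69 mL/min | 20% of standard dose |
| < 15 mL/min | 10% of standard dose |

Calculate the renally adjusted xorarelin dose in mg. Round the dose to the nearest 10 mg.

400 mg

CrCl = (140 − 52) × 84.9 / (72 × 4.1) = 7471.2 / 295.20 ≈ 25.3 mL/min
CrCl ≈ 25 mL/min → bracket 15–69 mL/min.
20% of 2000 mg = 400 mg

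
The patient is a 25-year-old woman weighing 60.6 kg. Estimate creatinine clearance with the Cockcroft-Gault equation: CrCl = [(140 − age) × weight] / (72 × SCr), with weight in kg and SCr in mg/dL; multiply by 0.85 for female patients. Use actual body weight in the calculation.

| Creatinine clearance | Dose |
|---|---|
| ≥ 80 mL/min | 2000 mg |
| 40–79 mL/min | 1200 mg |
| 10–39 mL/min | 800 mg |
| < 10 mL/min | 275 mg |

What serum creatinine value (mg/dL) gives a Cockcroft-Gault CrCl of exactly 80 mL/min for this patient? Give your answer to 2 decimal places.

1.03 mg/dL

Standard dose requires CrCl ≥ 80 mL/min.
Set (140 − 25) × 60.6 × 0.85 / (72 × SCr) = 80
SCr = (140 − 25) × 60.6 × 0.85 / (72 × 80) = 1.028 mg/dL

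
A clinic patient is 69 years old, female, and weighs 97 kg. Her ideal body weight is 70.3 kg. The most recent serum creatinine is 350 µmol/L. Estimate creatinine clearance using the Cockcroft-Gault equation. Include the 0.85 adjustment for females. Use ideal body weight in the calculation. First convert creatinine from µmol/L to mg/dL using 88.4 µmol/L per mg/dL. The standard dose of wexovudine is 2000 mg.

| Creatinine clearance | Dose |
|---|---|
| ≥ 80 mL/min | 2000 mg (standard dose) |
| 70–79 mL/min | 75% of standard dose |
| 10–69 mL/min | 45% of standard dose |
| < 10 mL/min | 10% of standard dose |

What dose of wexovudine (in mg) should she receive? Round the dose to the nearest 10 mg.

SCr = 350 / 88.4 = 3.959 mg/dL
CrCl = (140 − 69) × 70.3 / (72 × 3.959) × 0.85 = 4991.3 / 285.05 × 0.85 ≈ 14.9 mL/min
CrCl ≈ 15 mL/min → bracket 10–69 mL/min.
45% of 2000 mg = 900 mg

900 mg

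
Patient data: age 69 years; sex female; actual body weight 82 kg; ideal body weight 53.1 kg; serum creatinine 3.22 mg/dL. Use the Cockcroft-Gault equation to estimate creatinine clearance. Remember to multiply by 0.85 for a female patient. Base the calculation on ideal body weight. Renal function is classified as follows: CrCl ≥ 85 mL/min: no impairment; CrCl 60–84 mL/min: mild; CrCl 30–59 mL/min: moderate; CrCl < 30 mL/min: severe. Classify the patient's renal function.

severe

CrCl = (140 − 69) × 53.1 / (72 × 3.22) × 0.85 = 3770.1 / 231.84 × 0.85 ≈ 13.8 mL/min
14 mL/min falls in the 'severe' range.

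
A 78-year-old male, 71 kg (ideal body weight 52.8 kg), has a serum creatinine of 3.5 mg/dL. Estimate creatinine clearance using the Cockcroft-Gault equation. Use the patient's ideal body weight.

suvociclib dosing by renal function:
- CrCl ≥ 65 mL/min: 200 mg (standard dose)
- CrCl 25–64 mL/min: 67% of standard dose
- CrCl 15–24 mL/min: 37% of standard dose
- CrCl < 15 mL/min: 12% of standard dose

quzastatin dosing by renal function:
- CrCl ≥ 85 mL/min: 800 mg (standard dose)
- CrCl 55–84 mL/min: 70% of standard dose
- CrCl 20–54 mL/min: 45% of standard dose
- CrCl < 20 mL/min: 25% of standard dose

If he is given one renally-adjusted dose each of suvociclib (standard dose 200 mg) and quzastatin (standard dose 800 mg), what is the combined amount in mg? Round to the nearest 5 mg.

CrCl = (140 − 78) × 52.8 / (72 × 3.5) = 3273.6 / 252.00 ≈ 13.0 mL/min
CrCl ≈ 13 mL/min.
suvociclib: < 15 mL/min → 12% of 200 mg = 24 mg.
quzastatin: < 20 mL/min → 25% of 800 mg = 200 mg.
Total = 24 + 200 = 224 mg.

225 mg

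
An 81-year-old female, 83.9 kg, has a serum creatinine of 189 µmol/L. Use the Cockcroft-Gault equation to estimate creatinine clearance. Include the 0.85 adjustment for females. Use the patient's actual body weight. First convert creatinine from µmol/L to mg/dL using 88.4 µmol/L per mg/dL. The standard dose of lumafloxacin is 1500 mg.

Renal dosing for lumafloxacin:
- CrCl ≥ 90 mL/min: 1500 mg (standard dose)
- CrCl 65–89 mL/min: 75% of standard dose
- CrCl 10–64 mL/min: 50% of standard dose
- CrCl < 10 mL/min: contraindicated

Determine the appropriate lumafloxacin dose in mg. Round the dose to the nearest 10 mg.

750 mg

SCr = 189 / 88.4 = 2.138 mg/dL
CrCl = (140 − 81) × 83.9 / (72 × 2.138) × 0.85 = 4950.1 / 153.94 × 0.85 ≈ 27.3 mL/min
CrCl ≈ 27 mL/min → bracket 10–64 mL/min.
50% of 1500 mg = 750 mg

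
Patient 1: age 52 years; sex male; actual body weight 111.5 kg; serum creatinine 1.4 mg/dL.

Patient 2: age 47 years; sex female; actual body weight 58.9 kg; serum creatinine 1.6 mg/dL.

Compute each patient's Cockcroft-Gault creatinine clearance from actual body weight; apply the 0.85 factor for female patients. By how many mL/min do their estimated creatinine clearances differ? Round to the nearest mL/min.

Patient 1: CrCl = (140 − 52) × 111.5 / (72 × 1.4) = 9812.0 / 100.80 ≈ 97.3 mL/min
Patient 2: CrCl = (140 − 47) × 58.9 / (72 × 1.6) × 0.85 = 5477.7 / 115.20 × 0.85 ≈ 40.4 mL/min
|97.3 − 40.4| = 56.9 mL/min

57 mL/min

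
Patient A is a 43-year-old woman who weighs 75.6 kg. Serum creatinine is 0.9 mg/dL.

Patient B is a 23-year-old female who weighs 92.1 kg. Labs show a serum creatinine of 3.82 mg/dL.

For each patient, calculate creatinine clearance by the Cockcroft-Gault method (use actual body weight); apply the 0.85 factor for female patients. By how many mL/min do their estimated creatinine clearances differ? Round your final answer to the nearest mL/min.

Patient A: CrCl = (140 − 43) × 75.6 / (72 × 0.9) × 0.85 = 7333.2 / 64.80 × 0.85 ≈ 96.2 mL/min
Patient B: CrCl = (140 − 23) × 92.1 / (72 × 3.82) × 0.85 = 10775.7 / 275.04 × 0.85 ≈ 33.3 mL/min
|96.2 − 33.3| = 62.9 mL/min

63 mL/min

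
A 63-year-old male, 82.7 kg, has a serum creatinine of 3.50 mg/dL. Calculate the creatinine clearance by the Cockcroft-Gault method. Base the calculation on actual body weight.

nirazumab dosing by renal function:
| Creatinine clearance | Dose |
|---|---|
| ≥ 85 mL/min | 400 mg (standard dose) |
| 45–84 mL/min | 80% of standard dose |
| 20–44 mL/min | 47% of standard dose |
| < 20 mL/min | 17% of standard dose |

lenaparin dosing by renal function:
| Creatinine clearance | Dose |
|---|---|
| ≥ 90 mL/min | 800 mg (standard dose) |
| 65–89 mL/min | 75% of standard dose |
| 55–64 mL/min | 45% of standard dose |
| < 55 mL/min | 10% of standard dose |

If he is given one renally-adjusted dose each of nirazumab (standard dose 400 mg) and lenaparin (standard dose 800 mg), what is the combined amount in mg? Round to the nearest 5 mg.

270 mg

CrCl = (140 − 63) × 82.7 / (72 × 3.5) = 6367.9 / 252.00 ≈ 25.3 mL/min
CrCl ≈ 25 mL/min.
nirazumab: 20–44 mL/min → 47% of 400 mg = 188 mg.
lenaparin: < 55 mL/min → 10% of 800 mg = 80 mg.
Total = 188 + 80 = 268 mg.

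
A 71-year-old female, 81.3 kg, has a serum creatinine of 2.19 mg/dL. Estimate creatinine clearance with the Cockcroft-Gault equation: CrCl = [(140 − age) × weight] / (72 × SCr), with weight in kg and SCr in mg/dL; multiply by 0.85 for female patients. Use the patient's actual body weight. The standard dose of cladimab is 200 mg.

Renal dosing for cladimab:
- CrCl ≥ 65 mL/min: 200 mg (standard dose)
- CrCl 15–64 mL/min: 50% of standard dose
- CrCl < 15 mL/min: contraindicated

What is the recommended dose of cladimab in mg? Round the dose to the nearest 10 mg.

CrCl = (140 − 71) × 81.3 / (72 × 2.19) × 0.85 = 5609.7 / 157.68 × 0.85 ≈ 30.2 mL/min
CrCl ≈ 30 mL/min → bracket 15–64 mL/min.
50% of 200 mg = 100 mg

100 mg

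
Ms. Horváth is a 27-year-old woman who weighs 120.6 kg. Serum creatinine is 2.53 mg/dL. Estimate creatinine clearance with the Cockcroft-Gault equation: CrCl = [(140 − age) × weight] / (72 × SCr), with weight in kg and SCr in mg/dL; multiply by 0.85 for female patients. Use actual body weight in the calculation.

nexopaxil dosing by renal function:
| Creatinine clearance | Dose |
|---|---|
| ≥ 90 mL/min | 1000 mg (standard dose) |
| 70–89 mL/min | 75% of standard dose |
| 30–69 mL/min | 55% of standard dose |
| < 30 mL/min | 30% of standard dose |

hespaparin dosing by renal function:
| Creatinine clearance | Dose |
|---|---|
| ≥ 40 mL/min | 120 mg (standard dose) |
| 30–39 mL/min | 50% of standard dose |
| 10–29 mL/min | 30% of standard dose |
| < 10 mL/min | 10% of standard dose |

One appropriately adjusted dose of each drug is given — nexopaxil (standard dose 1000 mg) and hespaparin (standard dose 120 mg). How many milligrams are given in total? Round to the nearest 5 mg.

CrCl = (140 − 27) × 120.6 / (72 × 2.53) × 0.85 = 13627.8 / 182.16 × 0.85 ≈ 63.6 mL/min
CrCl ≈ 64 mL/min.
nexopaxil: 30–69 mL/min → 55% of 1000 mg = 550 mg.
hespaparin: ≥ 40 mL/min → 100% of 120 mg = 120 mg.
Total = 550 + 120 = 670 mg.

670 mg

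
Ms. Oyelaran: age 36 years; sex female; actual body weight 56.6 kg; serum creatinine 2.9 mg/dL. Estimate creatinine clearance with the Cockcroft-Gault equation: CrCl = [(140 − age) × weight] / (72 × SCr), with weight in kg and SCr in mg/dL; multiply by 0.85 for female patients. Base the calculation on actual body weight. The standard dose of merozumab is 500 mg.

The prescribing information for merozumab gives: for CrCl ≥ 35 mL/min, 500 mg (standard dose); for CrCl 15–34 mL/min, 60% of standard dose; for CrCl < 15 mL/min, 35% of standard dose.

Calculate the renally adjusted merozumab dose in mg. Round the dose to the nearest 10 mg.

CrCl = (140 − 36) × 56.6 / (72 × 2.9) × 0.85 = 5886.4 / 208.80 × 0.85 ≈ 24.0 mL/min
CrCl ≈ 24 mL/min → bracket 15–34 mL/min.
60% of 500 mg = 300 mg

300 mg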